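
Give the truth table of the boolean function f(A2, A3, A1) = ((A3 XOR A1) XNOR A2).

A2 | A3 | A1 | Output
---------------------
0 | 0 | 0 | 1
0 | 0 | 1 | 0
0 | 1 | 0 | 0
0 | 1 | 1 | 1
1 | 0 | 0 | 0
1 | 0 | 1 | 1
1 | 1 | 0 | 1
1 | 1 | 1 | 0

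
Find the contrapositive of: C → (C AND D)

Contrapositive: NOT (C AND D) → NOT C
Note: A statement and its contrapositive are logically equivalent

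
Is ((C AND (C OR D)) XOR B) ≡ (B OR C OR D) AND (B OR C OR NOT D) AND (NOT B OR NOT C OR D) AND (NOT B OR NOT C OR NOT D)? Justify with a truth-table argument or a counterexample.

Yes, they are equivalent — the two output columns agree on all 8 assignments:
B | C | D | Expression 1 | Expression 2
---------------------------------------
0 | 0 | 0 | 0 | 0
0 | 0 | 1 | 0 | 0
0 | 1 | 0 | 1 | 1
0 | 1 | 1 | 1 | 1
1 | 0 | 0 | 1 | 1
1 | 0 | 1 | 1 | 1
1 | 1 | 0 | 0 | 0
1 | 1 | 1 | 0 | 0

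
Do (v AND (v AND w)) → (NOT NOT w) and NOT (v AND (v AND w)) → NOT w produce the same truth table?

No, Inverse is not equivalent to original (counterexample: y=0, v=0, w=1)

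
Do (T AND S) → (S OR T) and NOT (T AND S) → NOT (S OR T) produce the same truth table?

No, Inverse is not equivalent to original (counterexample: S=0, T=1)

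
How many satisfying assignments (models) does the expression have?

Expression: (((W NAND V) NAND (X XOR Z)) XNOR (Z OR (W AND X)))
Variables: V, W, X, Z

Satisfying assignments: (0,0,1,0), (0,0,1,1), (0,1,1,1), (1,0,1,0), (1,0,1,1), (1,1,0,1), (1,1,1,0), (1,1,1,1)
Count: 8 out of 16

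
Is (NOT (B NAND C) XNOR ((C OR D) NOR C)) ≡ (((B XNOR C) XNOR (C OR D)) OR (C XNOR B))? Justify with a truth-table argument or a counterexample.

No. Counterexample: with C=0, D=0, B=0, Expression 1 = 0 but Expression 2 = 1.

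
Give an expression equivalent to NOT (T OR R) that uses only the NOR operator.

(((T NOR R) NOR (T NOR R)) NOR ((T NOR R) NOR (T NOR R)))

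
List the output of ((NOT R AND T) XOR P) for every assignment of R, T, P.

R | T | P | Output
------------------
0 | 0 | 0 | 0
0 | 0 | 1 | 1
0 | 1 | 0 | 1
0 | 1 | 1 | 0
1 | 0 | 0 | 0
1 | 0 | 1 | 1
1 | 1 | 0 | 0
1 | 1 | 1 | 1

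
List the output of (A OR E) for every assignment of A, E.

A | E | Output
--------------
0 | 0 | 0
0 | 1 | 1
1 | 0 | 1
1 | 1 | 1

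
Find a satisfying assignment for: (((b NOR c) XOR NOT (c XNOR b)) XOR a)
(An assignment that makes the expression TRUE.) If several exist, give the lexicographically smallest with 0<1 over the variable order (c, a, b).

c=0, a=0, b=0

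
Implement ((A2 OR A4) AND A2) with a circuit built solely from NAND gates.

((((A2 NAND A2) NAND (A4 NAND A4)) NAND A2) NAND (((A2 NAND A2) NAND (A4 NAND A4)) NAND A2))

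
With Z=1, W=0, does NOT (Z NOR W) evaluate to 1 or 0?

Substituting: NOT (1 NOR 0)
= 1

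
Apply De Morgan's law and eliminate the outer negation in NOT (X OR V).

NOT X AND NOT V
De Morgan's: NOT(OR of terms) = AND of negations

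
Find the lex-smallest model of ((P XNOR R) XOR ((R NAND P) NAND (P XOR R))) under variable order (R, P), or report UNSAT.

UNSATISFIABLE - no assignment makes this expression true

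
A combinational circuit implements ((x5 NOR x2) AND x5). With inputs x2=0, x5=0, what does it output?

Substituting: ((0 NOR 0) AND 0)
= 0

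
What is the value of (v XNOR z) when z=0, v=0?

Substituting: (0 XNOR 0)
= 1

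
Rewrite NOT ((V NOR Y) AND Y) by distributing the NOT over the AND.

NOT (V NOR Y) OR NOT Y
De Morgan's: NOT(AND of terms) = OR of negations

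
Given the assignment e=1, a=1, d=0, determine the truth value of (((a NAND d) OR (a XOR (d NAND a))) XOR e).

Substituting: (((1 NAND 0) OR (1 XOR (0 NAND 1))) XOR 1)
= 0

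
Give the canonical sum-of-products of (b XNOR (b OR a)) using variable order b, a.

Σm(0, 2, 3) = (NOT b AND NOT a) OR (b AND NOT a) OR (b AND a)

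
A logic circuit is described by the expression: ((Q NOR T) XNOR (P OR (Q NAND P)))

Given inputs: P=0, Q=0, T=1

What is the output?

Substituting: ((0 NOR 1) XNOR (0 OR (0 NAND 0)))
= 0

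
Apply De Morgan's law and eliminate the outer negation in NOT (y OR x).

NOT y AND NOT x
De Morgan's: NOT(OR of terms) = AND of negations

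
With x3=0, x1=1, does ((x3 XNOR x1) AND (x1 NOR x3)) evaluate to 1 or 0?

Substituting: ((0 XNOR 1) AND (1 NOR 0))
= 0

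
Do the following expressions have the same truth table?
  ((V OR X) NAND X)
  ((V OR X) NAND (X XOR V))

No. Counterexample: with V=1, X=0, Expression 1 = 1 but Expression 2 = 0.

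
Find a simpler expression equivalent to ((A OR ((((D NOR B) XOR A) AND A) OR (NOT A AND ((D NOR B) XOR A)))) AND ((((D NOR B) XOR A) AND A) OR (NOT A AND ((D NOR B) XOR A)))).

By absorption (E AND (E OR v) = E) then distribution ((E AND v) OR (E AND NOT v) = E):
= ((D NOR B) XOR A)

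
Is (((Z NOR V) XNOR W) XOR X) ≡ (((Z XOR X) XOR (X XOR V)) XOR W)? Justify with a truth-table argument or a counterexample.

No. Counterexample: with V=0, Z=0, X=1, W=0, Expression 1 = 1 but Expression 2 = 0.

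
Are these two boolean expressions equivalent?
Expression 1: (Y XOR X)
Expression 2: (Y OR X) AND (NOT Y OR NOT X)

Yes, they are equivalent — the two output columns agree on all 4 assignments:
Y | X | Expression 1 | Expression 2
-----------------------------------
0 | 0 | 0 | 0
0 | 1 | 1 | 1
1 | 0 | 1 | 1
1 | 1 | 0 | 0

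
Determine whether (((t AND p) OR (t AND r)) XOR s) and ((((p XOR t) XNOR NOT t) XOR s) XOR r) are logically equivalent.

No. Counterexample: with t=0, p=0, s=0, r=1, Expression 1 = 0 but Expression 2 = 1.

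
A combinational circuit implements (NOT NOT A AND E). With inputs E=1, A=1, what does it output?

Substituting: (NOT NOT 1 AND 1)
= 1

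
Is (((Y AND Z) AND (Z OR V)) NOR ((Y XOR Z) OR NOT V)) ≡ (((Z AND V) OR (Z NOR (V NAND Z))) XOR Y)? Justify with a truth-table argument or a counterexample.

No. Counterexample: with Z=0, Y=0, V=1, Expression 1 = 1 but Expression 2 = 0.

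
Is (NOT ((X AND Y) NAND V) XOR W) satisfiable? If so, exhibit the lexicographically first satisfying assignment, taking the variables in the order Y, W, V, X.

Y=0, W=1, V=0, X=0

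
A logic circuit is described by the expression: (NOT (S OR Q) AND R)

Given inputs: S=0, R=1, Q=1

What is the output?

Substituting: (NOT (0 OR 1) AND 1)
= 0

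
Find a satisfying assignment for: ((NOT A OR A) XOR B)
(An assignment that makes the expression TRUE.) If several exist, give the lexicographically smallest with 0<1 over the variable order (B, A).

B=0, A=0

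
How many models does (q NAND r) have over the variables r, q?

Satisfying assignments: (0,0), (0,1), (1,0)
Count: 3 out of 4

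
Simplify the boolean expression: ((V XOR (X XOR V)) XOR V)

By XOR self-cancellation ((E XOR v) XOR v = E):
= (X XOR V)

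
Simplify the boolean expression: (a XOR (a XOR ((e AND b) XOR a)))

By XOR self-cancellation ((E XOR v) XOR v = E):
= ((e AND b) XOR a)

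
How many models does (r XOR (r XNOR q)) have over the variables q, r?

Satisfying assignments: (0,0), (0,1)
Count: 2 out of 4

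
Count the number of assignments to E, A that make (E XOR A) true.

Satisfying assignments: (0,1), (1,0)
Count: 2 out of 4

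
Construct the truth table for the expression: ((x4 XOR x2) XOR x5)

x5 | x4 | x2 | Output
---------------------
0 | 0 | 0 | 0
0 | 0 | 1 | 1
0 | 1 | 0 | 1
0 | 1 | 1 | 0
1 | 0 | 0 | 1
1 | 0 | 1 | 0
1 | 1 | 0 | 0
1 | 1 | 1 | 1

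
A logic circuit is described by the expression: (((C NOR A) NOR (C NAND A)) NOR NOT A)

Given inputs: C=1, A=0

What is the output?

Substituting: (((1 NOR 0) NOR (1 NAND 0)) NOR NOT 0)
= 0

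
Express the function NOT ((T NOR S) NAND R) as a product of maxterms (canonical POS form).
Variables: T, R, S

ΠM(0, 1, 3, 4, 5, 6, 7) = (T OR R OR S) AND (T OR R OR NOT S) AND (T OR NOT R OR NOT S) AND (NOT T OR R OR S) AND (NOT T OR R OR NOT S) AND (NOT T OR NOT R OR S) AND (NOT T OR NOT R OR NOT S)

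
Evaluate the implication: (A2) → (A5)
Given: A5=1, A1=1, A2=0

Antecedent (A2) = 0; consequent (A5) = 1.
0 → 1 = 1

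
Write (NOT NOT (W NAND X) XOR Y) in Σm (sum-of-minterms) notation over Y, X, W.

Σm(0, 1, 2, 7) = (NOT Y AND NOT X AND NOT W) OR (NOT Y AND NOT X AND W) OR (NOT Y AND X AND NOT W) OR (Y AND X AND W)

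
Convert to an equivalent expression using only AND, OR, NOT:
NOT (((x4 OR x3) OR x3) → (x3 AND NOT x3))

((x4 OR x3) OR x3) AND NOT (x3 AND NOT x3)
(Negated implication: NOT(A → B) = A AND NOT B)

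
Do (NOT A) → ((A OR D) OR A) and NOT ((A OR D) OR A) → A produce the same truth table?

Yes, Contrapositive is always equivalent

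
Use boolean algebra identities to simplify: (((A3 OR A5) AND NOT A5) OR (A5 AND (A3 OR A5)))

By distribution ((E AND v) OR (E AND NOT v) = E):
= (A3 OR A5)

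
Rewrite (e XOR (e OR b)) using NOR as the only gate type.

((((e NOR ((e NOR b) NOR (e NOR b))) NOR (e NOR ((e NOR b) NOR (e NOR b)))) NOR ((e NOR ((e NOR b) NOR (e NOR b))) NOR (e NOR ((e NOR b) NOR (e NOR b))))) NOR ((((e NOR e) NOR (((e NOR b) NOR (e NOR b)) NOR ((e NOR b) NOR (e NOR b)))) NOR ((e NOR e) NOR (((e NOR b) NOR (e NOR b)) NOR ((e NOR b) NOR (e NOR b))))) NOR (((e NOR e) NOR (((e NOR b) NOR (e NOR b)) NOR ((e NOR b) NOR (e NOR b)))) NOR ((e NOR e) NOR (((e NOR b) NOR (e NOR b)) NOR ((e NOR b) NOR (e NOR b)))))))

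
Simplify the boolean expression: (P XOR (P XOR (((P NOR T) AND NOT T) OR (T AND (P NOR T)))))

By XOR self-cancellation ((E XOR v) XOR v = E) then distribution ((E AND v) OR (E AND NOT v) = E):
= (P NOR T)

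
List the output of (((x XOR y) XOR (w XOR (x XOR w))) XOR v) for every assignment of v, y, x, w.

v | y | x | w | Output
----------------------
0 | 0 | 0 | 0 | 0
0 | 0 | 0 | 1 | 0
0 | 0 | 1 | 0 | 0
0 | 0 | 1 | 1 | 0
0 | 1 | 0 | 0 | 1
0 | 1 | 0 | 1 | 1
0 | 1 | 1 | 0 | 1
0 | 1 | 1 | 1 | 1
1 | 0 | 0 | 0 | 1
1 | 0 | 0 | 1 | 1
1 | 0 | 1 | 0 | 1
1 | 0 | 1 | 1 | 1
1 | 1 | 0 | 0 | 0
1 | 1 | 0 | 1 | 0
1 | 1 | 1 | 0 | 0
1 | 1 | 1 | 1 | 0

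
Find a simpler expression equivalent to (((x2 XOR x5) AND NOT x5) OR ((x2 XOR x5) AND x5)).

By distribution ((E AND v) OR (E AND NOT v) = E):
= (x2 XOR x5)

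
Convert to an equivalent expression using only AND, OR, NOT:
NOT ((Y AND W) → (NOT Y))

(Y AND W) AND Y
(Negated implication: NOT(A → B) = A AND NOT B)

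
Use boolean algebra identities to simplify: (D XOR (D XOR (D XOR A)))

By XOR self-cancellation ((E XOR v) XOR v = E):
= (D XOR A)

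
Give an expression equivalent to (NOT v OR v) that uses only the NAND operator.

(((v NAND v) NAND (v NAND v)) NAND (v NAND v))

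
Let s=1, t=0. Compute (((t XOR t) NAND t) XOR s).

Substituting: (((0 XOR 0) NAND 0) XOR 1)
= 0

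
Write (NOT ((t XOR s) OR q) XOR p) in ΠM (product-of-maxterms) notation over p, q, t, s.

ΠM(1, 2, 4, 5, 6, 7, 8, 11) = (p OR q OR t OR NOT s) AND (p OR q OR NOT t OR s) AND (p OR NOT q OR t OR s) AND (p OR NOT q OR t OR NOT s) AND (p OR NOT q OR NOT t OR s) AND (p OR NOT q OR NOT t OR NOT s) AND (NOT p OR q OR t OR s) AND (NOT p OR q OR NOT t OR NOT s)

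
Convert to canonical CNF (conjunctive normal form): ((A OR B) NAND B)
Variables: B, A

(NOT B OR A) AND (NOT B OR NOT A)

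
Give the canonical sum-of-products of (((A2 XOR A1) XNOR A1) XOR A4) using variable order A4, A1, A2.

Σm(0, 2, 5, 7) = (NOT A4 AND NOT A1 AND NOT A2) OR (NOT A4 AND A1 AND NOT A2) OR (A4 AND NOT A1 AND A2) OR (A4 AND A1 AND A2)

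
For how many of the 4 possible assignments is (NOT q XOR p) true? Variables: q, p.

Satisfying assignments: (0,0), (1,1)
Count: 2 out of 4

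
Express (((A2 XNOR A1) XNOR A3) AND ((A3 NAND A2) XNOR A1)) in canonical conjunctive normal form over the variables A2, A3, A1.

(A2 OR A3 OR A1) AND (A2 OR NOT A3 OR A1) AND (A2 OR NOT A3 OR NOT A1) AND (NOT A2 OR A3 OR A1) AND (NOT A2 OR A3 OR NOT A1) AND (NOT A2 OR NOT A3 OR A1) AND (NOT A2 OR NOT A3 OR NOT A1)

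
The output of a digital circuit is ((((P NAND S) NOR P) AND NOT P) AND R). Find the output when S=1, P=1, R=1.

Substituting: ((((1 NAND 1) NOR 1) AND NOT 1) AND 1)
= 0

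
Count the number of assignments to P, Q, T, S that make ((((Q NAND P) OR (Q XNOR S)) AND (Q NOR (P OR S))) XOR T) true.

Satisfying assignments: (0,0,0,0), (0,0,1,1), (0,1,1,0), (0,1,1,1), (1,0,1,0), (1,0,1,1), (1,1,1,0), (1,1,1,1)
Count: 8 out of 16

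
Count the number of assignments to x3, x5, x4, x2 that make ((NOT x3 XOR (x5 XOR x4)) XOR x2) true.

Satisfying assignments: (0,0,0,0), (0,0,1,1), (0,1,0,1), (0,1,1,0), (1,0,0,1), (1,0,1,0), (1,1,0,0), (1,1,1,1)
Count: 8 out of 16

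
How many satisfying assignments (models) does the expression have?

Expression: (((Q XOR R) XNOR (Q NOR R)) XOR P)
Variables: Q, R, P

Satisfying assignments: (0,0,1), (0,1,1), (1,0,1), (1,1,0)
Count: 4 out of 8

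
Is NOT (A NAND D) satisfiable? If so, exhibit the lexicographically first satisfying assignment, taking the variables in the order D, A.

D=1, A=1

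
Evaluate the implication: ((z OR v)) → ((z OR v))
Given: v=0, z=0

Antecedent ((z OR v)) = 0; consequent ((z OR v)) = 0.
0 → 0 = 1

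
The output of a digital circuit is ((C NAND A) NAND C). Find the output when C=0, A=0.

Substituting: ((0 NAND 0) NAND 0)
= 1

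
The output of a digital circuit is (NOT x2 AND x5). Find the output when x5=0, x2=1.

Substituting: (NOT 1 AND 0)
= 0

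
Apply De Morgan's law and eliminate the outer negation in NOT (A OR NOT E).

NOT A AND E
De Morgan's: NOT(OR of terms) = AND of negations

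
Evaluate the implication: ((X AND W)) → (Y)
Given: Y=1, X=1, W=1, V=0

Antecedent ((X AND W)) = 1; consequent (Y) = 1.
1 → 1 = 1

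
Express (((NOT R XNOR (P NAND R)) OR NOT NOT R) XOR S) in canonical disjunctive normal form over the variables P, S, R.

(NOT P AND NOT S AND NOT R) OR (NOT P AND NOT S AND R) OR (P AND NOT S AND NOT R) OR (P AND NOT S AND R)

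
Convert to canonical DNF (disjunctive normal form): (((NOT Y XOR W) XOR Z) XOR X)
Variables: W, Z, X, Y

(NOT W AND NOT Z AND NOT X AND NOT Y) OR (NOT W AND NOT Z AND X AND Y) OR (NOT W AND Z AND NOT X AND Y) OR (NOT W AND Z AND X AND NOT Y) OR (W AND NOT Z AND NOT X AND Y) OR (W AND NOT Z AND X AND NOT Y) OR (W AND Z AND NOT X AND NOT Y) OR (W AND Z AND X AND Y)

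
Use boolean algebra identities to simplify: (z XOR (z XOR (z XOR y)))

By XOR self-cancellation ((E XOR v) XOR v = E):
= (z XOR y)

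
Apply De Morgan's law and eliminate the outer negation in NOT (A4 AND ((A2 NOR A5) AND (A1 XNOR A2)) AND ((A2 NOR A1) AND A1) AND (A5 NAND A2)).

NOT A4 OR NOT ((A2 NOR A5) AND (A1 XNOR A2)) OR NOT ((A2 NOR A1) AND A1) OR NOT (A5 NAND A2)
De Morgan's: NOT(AND of terms) = OR of negations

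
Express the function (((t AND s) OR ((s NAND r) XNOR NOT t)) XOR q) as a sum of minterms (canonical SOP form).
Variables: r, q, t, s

Σm(0, 1, 3, 6, 8, 11, 13, 14) = (NOT r AND NOT q AND NOT t AND NOT s) OR (NOT r AND NOT q AND NOT t AND s) OR (NOT r AND NOT q AND t AND s) OR (NOT r AND q AND t AND NOT s) OR (r AND NOT q AND NOT t AND NOT s) OR (r AND NOT q AND t AND s) OR (r AND q AND NOT t AND s) OR (r AND q AND t AND NOT s)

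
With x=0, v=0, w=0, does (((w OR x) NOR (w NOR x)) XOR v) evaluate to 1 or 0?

Substituting: (((0 OR 0) NOR (0 NOR 0)) XOR 0)
= 0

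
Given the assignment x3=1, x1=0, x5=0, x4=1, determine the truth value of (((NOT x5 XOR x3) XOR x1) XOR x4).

Substituting: (((NOT 0 XOR 1) XOR 0) XOR 1)
= 1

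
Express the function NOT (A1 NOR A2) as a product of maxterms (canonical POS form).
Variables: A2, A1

ΠM(0) = (A2 OR A1)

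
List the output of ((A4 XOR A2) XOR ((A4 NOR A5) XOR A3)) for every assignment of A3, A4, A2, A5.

A3 | A4 | A2 | A5 | Output
--------------------------
0 | 0 | 0 | 0 | 1
0 | 0 | 0 | 1 | 0
0 | 0 | 1 | 0 | 0
0 | 0 | 1 | 1 | 1
0 | 1 | 0 | 0 | 1
0 | 1 | 0 | 1 | 1
0 | 1 | 1 | 0 | 0
0 | 1 | 1 | 1 | 0
1 | 0 | 0 | 0 | 0
1 | 0 | 0 | 1 | 1
1 | 0 | 1 | 0 | 1
1 | 0 | 1 | 1 | 0
1 | 1 | 0 | 0 | 0
1 | 1 | 0 | 1 | 0
1 | 1 | 1 | 0 | 1
1 | 1 | 1 | 1 | 1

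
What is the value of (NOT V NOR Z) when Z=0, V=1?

Substituting: (NOT 1 NOR 0)
= 1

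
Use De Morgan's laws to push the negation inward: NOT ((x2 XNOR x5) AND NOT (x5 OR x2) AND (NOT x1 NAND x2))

NOT (x2 XNOR x5) OR (x5 OR x2) OR NOT (NOT x1 NAND x2)
De Morgan's: NOT(AND of terms) = OR of negations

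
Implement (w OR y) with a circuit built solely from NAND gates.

((w NAND w) NAND (y NAND y))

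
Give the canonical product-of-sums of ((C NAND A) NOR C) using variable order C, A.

ΠM(0, 1, 2, 3) = (C OR A) AND (C OR NOT A) AND (NOT C OR A) AND (NOT C OR NOT A)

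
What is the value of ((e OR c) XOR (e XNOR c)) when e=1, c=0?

Substituting: ((1 OR 0) XOR (1 XNOR 0))
= 1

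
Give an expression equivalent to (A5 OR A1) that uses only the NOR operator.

((A5 NOR A1) NOR (A5 NOR A1))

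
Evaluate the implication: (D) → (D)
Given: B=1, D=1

Antecedent (D) = 1; consequent (D) = 1.
1 → 1 = 1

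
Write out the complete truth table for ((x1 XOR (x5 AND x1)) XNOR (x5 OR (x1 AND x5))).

x5 | x1 | Output
----------------
0 | 0 | 1
0 | 1 | 0
1 | 0 | 0
1 | 1 | 0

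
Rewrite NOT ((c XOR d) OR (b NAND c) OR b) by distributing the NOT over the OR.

NOT (c XOR d) AND NOT (b NAND c) AND NOT b
De Morgan's: NOT(OR of terms) = AND of negations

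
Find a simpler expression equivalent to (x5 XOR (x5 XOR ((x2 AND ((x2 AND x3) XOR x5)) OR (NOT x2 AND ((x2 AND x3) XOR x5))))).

By XOR self-cancellation ((E XOR v) XOR v = E) then distribution ((E AND v) OR (E AND NOT v) = E):
= ((x2 AND x3) XOR x5)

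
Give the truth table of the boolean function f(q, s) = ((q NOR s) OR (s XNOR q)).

q | s | Output
--------------
0 | 0 | 1
0 | 1 | 0
1 | 0 | 0
1 | 1 | 1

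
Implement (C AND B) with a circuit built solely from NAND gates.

((C NAND B) NAND (C NAND B))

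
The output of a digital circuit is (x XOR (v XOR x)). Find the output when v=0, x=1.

Substituting: (1 XOR (0 XOR 1))
= 0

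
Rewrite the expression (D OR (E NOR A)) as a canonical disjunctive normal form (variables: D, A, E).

(NOT D AND NOT A AND NOT E) OR (D AND NOT A AND NOT E) OR (D AND NOT A AND E) OR (D AND A AND NOT E) OR (D AND A AND E)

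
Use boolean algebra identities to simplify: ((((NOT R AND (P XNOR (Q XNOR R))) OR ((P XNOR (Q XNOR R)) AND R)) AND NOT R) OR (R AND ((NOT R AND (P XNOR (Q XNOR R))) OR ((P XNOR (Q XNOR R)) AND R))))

By distribution ((E AND v) OR (E AND NOT v) = E) then distribution ((E AND v) OR (E AND NOT v) = E):
= (P XNOR (Q XNOR R))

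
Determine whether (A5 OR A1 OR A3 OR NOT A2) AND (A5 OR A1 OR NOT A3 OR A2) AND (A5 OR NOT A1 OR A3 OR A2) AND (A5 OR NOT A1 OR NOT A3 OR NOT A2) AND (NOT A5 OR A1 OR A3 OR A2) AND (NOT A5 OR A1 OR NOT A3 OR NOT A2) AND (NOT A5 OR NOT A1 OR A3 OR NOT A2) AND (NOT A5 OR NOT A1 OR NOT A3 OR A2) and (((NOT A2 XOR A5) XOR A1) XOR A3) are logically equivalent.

Yes, they are equivalent — the two output columns agree on all 16 assignments:
A5 | A1 | A3 | A2 | Expression 1 | Expression 2
-----------------------------------------------
0 | 0 | 0 | 0 | 1 | 1
0 | 0 | 0 | 1 | 0 | 0
0 | 0 | 1 | 0 | 0 | 0
0 | 0 | 1 | 1 | 1 | 1
0 | 1 | 0 | 0 | 0 | 0
0 | 1 | 0 | 1 | 1 | 1
0 | 1 | 1 | 0 | 1 | 1
0 | 1 | 1 | 1 | 0 | 0
1 | 0 | 0 | 0 | 0 | 0
1 | 0 | 0 | 1 | 1 | 1
1 | 0 | 1 | 0 | 1 | 1
1 | 0 | 1 | 1 | 0 | 0
1 | 1 | 0 | 0 | 1 | 1
1 | 1 | 0 | 1 | 0 | 0
1 | 1 | 1 | 0 | 0 | 0
1 | 1 | 1 | 1 | 1 | 1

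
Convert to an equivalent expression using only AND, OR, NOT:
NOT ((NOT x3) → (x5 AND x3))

(NOT x3) AND NOT (x5 AND x3)
(Negated implication: NOT(A → B) = A AND NOT B)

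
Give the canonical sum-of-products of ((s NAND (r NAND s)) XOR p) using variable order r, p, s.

Σm(0, 3, 4, 5) = (NOT r AND NOT p AND NOT s) OR (NOT r AND p AND s) OR (r AND NOT p AND NOT s) OR (r AND NOT p AND s)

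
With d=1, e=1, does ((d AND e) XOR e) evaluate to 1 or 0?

Substituting: ((1 AND 1) XOR 1)
= 0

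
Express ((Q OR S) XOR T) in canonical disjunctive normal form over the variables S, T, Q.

(NOT S AND NOT T AND Q) OR (NOT S AND T AND NOT Q) OR (S AND NOT T AND NOT Q) OR (S AND NOT T AND Q)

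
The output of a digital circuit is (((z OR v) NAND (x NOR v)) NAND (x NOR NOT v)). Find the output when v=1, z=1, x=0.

Substituting: (((1 OR 1) NAND (0 NOR 1)) NAND (0 NOR NOT 1))
= 0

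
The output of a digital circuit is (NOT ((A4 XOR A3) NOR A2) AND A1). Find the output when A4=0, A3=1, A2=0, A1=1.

Substituting: (NOT ((0 XOR 1) NOR 0) AND 1)
= 1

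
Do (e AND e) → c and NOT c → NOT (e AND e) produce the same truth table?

Yes, Contrapositive is always equivalent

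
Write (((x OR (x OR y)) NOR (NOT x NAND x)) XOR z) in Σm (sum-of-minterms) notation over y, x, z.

Σm(1, 3, 5, 7) = (NOT y AND NOT x AND z) OR (NOT y AND x AND z) OR (y AND NOT x AND z) OR (y AND x AND z)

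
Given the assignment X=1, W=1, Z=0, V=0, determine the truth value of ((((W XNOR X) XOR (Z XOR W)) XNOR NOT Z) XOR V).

Substituting: ((((1 XNOR 1) XOR (0 XOR 1)) XNOR NOT 0) XOR 0)
= 0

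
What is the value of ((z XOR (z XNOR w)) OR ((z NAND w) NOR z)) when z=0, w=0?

Substituting: ((0 XOR (0 XNOR 0)) OR ((0 NAND 0) NOR 0))
= 1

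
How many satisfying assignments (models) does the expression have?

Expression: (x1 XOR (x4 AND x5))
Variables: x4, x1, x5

Satisfying assignments: (0,1,0), (0,1,1), (1,0,1), (1,1,0)
Count: 4 out of 8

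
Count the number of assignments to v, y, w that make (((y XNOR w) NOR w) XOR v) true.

Satisfying assignments: (0,1,0), (1,0,0), (1,0,1), (1,1,1)
Count: 4 out of 8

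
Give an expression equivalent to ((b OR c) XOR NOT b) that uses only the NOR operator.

((((((b NOR c) NOR (b NOR c)) NOR (b NOR b)) NOR (((b NOR c) NOR (b NOR c)) NOR (b NOR b))) NOR ((((b NOR c) NOR (b NOR c)) NOR (b NOR b)) NOR (((b NOR c) NOR (b NOR c)) NOR (b NOR b)))) NOR ((((((b NOR c) NOR (b NOR c)) NOR ((b NOR c) NOR (b NOR c))) NOR ((b NOR b) NOR (b NOR b))) NOR ((((b NOR c) NOR (b NOR c)) NOR ((b NOR c) NOR (b NOR c))) NOR ((b NOR b) NOR (b NOR b)))) NOR (((((b NOR c) NOR (b NOR c)) NOR ((b NOR c) NOR (b NOR c))) NOR ((b NOR b) NOR (b NOR b))) NOR ((((b NOR c) NOR (b NOR c)) NOR ((b NOR c) NOR (b NOR c))) NOR ((b NOR b) NOR (b NOR b))))))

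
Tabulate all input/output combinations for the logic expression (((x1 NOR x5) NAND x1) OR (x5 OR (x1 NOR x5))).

x1 | x5 | Output
----------------
0 | 0 | 1
0 | 1 | 1
1 | 0 | 1
1 | 1 | 1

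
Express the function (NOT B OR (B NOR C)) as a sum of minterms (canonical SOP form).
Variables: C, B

Σm(0, 2) = (NOT C AND NOT B) OR (C AND NOT B)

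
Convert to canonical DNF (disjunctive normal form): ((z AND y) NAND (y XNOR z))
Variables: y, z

(NOT y AND NOT z) OR (NOT y AND z) OR (y AND NOT z)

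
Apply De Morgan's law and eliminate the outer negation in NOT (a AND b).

NOT a OR NOT b
De Morgan's: NOT(AND of terms) = OR of negations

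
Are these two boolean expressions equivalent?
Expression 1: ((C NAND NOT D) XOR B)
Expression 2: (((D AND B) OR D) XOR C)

No. Counterexample: with D=0, C=0, B=0, Expression 1 = 1 but Expression 2 = 0.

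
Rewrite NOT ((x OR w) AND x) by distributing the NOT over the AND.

NOT (x OR w) OR NOT x
De Morgan's: NOT(AND of terms) = OR of negations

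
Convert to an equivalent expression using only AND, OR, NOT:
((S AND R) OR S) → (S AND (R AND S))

NOT ((S AND R) OR S) OR (S AND (R AND S))
(Implication elimination: A → B = NOT A OR B)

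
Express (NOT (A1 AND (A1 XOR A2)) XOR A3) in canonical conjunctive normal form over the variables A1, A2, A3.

(A1 OR A2 OR NOT A3) AND (A1 OR NOT A2 OR NOT A3) AND (NOT A1 OR A2 OR A3) AND (NOT A1 OR NOT A2 OR NOT A3)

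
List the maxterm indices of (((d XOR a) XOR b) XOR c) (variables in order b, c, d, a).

ΠM(0, 3, 5, 6, 9, 10, 12, 15) = (b OR c OR d OR a) AND (b OR c OR NOT d OR NOT a) AND (b OR NOT c OR d OR NOT a) AND (b OR NOT c OR NOT d OR a) AND (NOT b OR c OR d OR NOT a) AND (NOT b OR c OR NOT d OR a) AND (NOT b OR NOT c OR d OR a) AND (NOT b OR NOT c OR NOT d OR NOT a)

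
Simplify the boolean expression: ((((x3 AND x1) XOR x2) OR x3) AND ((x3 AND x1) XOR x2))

By absorption (E AND (E OR v) = E):
= ((x3 AND x1) XOR x2)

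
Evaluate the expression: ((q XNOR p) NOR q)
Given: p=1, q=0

Substituting: ((0 XNOR 1) NOR 0)
= 1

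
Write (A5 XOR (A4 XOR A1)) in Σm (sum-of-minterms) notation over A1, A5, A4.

Σm(1, 2, 4, 7) = (NOT A1 AND NOT A5 AND A4) OR (NOT A1 AND A5 AND NOT A4) OR (A1 AND NOT A5 AND NOT A4) OR (A1 AND A5 AND A4)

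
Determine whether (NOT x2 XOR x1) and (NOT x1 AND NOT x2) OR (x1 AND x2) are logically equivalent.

Yes, they are equivalent — the two output columns agree on all 4 assignments:
x1 | x2 | Expression 1 | Expression 2
-------------------------------------
0 | 0 | 1 | 1
0 | 1 | 0 | 0
1 | 0 | 0 | 0
1 | 1 | 1 | 1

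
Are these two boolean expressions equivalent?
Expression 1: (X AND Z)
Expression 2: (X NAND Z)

No. Counterexample: with X=0, Z=0, Expression 1 = 0 but Expression 2 = 1.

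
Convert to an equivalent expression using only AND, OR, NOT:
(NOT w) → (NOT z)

w OR (NOT z)
(Implication elimination: A → B = NOT A OR B)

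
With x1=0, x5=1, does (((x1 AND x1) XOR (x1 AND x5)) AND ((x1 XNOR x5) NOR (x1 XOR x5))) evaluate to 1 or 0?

Substituting: (((0 AND 0) XOR (0 AND 1)) AND ((0 XNOR 1) NOR (0 XOR 1)))
= 0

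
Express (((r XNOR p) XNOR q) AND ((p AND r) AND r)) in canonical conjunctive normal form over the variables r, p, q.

(r OR p OR q) AND (r OR p OR NOT q) AND (r OR NOT p OR q) AND (r OR NOT p OR NOT q) AND (NOT r OR p OR q) AND (NOT r OR p OR NOT q) AND (NOT r OR NOT p OR q)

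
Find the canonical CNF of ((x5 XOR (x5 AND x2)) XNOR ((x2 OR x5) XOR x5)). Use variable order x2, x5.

(x2 OR NOT x5) AND (NOT x2 OR x5)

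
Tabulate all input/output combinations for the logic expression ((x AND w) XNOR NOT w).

w | x | Output
--------------
0 | 0 | 0
0 | 1 | 0
1 | 0 | 1
1 | 1 | 0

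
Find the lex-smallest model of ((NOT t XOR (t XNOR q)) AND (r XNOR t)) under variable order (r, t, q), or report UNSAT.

r=0, t=0, q=1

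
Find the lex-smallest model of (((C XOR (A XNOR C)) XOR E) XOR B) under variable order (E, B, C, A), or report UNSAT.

E=0, B=0, C=0, A=0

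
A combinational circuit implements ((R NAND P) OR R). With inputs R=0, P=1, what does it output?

Substituting: ((0 NAND 1) OR 0)
= 1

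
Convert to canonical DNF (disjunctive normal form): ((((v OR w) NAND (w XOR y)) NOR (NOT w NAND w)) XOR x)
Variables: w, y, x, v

(NOT w AND NOT y AND x AND NOT v) OR (NOT w AND NOT y AND x AND v) OR (NOT w AND y AND x AND NOT v) OR (NOT w AND y AND x AND v) OR (w AND NOT y AND x AND NOT v) OR (w AND NOT y AND x AND v) OR (w AND y AND x AND NOT v) OR (w AND y AND x AND v)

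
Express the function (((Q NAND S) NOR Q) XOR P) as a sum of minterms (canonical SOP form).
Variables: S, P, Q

Σm(2, 3, 6, 7) = (NOT S AND P AND NOT Q) OR (NOT S AND P AND Q) OR (S AND P AND NOT Q) OR (S AND P AND Q)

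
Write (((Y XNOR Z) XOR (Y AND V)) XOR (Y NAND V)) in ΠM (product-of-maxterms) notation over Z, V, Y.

ΠM(0, 2, 5, 7) = (Z OR V OR Y) AND (Z OR NOT V OR Y) AND (NOT Z OR V OR NOT Y) AND (NOT Z OR NOT V OR NOT Y)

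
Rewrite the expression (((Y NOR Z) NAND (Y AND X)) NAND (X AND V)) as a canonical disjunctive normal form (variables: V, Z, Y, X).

(NOT V AND NOT Z AND NOT Y AND NOT X) OR (NOT V AND NOT Z AND NOT Y AND X) OR (NOT V AND NOT Z AND Y AND NOT X) OR (NOT V AND NOT Z AND Y AND X) OR (NOT V AND Z AND NOT Y AND NOT X) OR (NOT V AND Z AND NOT Y AND X) OR (NOT V AND Z AND Y AND NOT X) OR (NOT V AND Z AND Y AND X) OR (V AND NOT Z AND NOT Y AND NOT X) OR (V AND NOT Z AND Y AND NOT X) OR (V AND Z AND NOT Y AND NOT X) OR (V AND Z AND Y AND NOT X)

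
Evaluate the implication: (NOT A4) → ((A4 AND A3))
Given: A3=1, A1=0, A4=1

Antecedent (NOT A4) = 0; consequent ((A4 AND A3)) = 1.
0 → 1 = 1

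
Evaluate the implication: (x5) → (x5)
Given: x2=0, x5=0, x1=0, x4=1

Antecedent (x5) = 0; consequent (x5) = 0.
0 → 0 = 1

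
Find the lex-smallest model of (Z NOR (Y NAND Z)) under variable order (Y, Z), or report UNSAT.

UNSATISFIABLE - no assignment makes this expression true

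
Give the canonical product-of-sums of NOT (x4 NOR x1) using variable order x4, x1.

ΠM(0) = (x4 OR x1)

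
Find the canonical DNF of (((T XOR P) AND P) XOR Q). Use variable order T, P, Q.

(NOT T AND NOT P AND Q) OR (NOT T AND P AND NOT Q) OR (T AND NOT P AND Q) OR (T AND P AND Q)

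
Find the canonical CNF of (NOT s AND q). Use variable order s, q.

(s OR q) AND (NOT s OR q) AND (NOT s OR NOT q)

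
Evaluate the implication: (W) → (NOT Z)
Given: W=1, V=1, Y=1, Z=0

Antecedent (W) = 1; consequent (NOT Z) = 1.
1 → 1 = 1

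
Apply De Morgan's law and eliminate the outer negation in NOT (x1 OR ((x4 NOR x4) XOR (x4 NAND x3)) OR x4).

NOT x1 AND NOT ((x4 NOR x4) XOR (x4 NAND x3)) AND NOT x4
De Morgan's: NOT(OR of terms) = AND of negations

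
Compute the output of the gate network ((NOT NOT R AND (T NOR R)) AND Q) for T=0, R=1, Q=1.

Substituting: ((NOT NOT 1 AND (0 NOR 1)) AND 1)
= 0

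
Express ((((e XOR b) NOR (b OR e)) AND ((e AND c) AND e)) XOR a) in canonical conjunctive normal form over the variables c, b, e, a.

(c OR b OR e OR a) AND (c OR b OR NOT e OR a) AND (c OR NOT b OR e OR a) AND (c OR NOT b OR NOT e OR a) AND (NOT c OR b OR e OR a) AND (NOT c OR b OR NOT e OR a) AND (NOT c OR NOT b OR e OR a) AND (NOT c OR NOT b OR NOT e OR a)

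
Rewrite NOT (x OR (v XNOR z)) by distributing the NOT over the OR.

NOT x AND NOT (v XNOR z)
De Morgan's: NOT(OR of terms) = AND of negations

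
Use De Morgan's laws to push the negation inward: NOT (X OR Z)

NOT X AND NOT Z
De Morgan's: NOT(OR of terms) = AND of negations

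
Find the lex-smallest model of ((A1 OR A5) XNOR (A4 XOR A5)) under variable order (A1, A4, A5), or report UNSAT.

A1=0, A4=0, A5=0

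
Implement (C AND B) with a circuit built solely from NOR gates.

((C NOR C) NOR (B NOR B))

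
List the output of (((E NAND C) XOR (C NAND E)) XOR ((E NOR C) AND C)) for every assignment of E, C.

E | C | Output
--------------
0 | 0 | 0
0 | 1 | 0
1 | 0 | 0
1 | 1 | 0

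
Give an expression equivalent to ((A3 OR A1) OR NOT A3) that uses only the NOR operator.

((((A3 NOR A1) NOR (A3 NOR A1)) NOR (A3 NOR A3)) NOR (((A3 NOR A1) NOR (A3 NOR A1)) NOR (A3 NOR A3)))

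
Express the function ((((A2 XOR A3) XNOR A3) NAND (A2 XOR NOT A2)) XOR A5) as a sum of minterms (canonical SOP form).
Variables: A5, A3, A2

Σm(1, 3, 4, 6) = (NOT A5 AND NOT A3 AND A2) OR (NOT A5 AND A3 AND A2) OR (A5 AND NOT A3 AND NOT A2) OR (A5 AND A3 AND NOT A2)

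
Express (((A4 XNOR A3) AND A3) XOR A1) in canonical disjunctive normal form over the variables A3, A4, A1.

(NOT A3 AND NOT A4 AND A1) OR (NOT A3 AND A4 AND A1) OR (A3 AND NOT A4 AND A1) OR (A3 AND A4 AND NOT A1)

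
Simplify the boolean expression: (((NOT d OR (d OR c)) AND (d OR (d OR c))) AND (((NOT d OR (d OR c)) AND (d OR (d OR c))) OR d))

By absorption (E AND (E OR v) = E) then distribution ((E OR v) AND (E OR NOT v) = E):
= (d OR c)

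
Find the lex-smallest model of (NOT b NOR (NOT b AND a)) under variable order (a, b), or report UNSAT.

a=0, b=1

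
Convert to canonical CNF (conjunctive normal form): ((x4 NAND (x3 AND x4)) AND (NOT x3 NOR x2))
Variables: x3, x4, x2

(x3 OR x4 OR x2) AND (x3 OR x4 OR NOT x2) AND (x3 OR NOT x4 OR x2) AND (x3 OR NOT x4 OR NOT x2) AND (NOT x3 OR x4 OR NOT x2) AND (NOT x3 OR NOT x4 OR x2) AND (NOT x3 OR NOT x4 OR NOT x2)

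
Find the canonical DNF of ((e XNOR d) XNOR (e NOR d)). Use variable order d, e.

(NOT d AND NOT e) OR (NOT d AND e) OR (d AND NOT e)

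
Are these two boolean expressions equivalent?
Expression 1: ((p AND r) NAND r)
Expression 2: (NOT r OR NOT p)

Yes, they are equivalent — the two output columns agree on all 4 assignments:
r | p | Expression 1 | Expression 2
-----------------------------------
0 | 0 | 1 | 1
0 | 1 | 1 | 1
1 | 0 | 1 | 1
1 | 1 | 0 | 0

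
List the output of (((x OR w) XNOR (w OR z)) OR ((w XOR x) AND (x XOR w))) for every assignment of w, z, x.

w | z | x | Output
------------------
0 | 0 | 0 | 1
0 | 0 | 1 | 1
0 | 1 | 0 | 0
0 | 1 | 1 | 1
1 | 0 | 0 | 1
1 | 0 | 1 | 1
1 | 1 | 0 | 1
1 | 1 | 1 | 1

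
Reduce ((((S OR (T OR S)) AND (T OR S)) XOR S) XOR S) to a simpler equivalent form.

By XOR self-cancellation ((E XOR v) XOR v = E) then absorption (E AND (E OR v) = E):
= (T OR S)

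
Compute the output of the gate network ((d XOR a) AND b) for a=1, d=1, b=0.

Substituting: ((1 XOR 1) AND 0)
= 0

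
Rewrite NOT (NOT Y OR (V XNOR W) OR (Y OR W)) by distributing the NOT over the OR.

Y AND NOT (V XNOR W) AND NOT (Y OR W)
De Morgan's: NOT(OR of terms) = AND of negations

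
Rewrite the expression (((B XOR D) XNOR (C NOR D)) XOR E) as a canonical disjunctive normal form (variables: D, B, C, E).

(NOT D AND NOT B AND NOT C AND E) OR (NOT D AND NOT B AND C AND NOT E) OR (NOT D AND B AND NOT C AND NOT E) OR (NOT D AND B AND C AND E) OR (D AND NOT B AND NOT C AND E) OR (D AND NOT B AND C AND E) OR (D AND B AND NOT C AND NOT E) OR (D AND B AND C AND NOT E)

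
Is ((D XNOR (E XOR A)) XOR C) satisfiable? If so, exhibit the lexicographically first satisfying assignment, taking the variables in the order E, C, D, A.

E=0, C=0, D=0, A=0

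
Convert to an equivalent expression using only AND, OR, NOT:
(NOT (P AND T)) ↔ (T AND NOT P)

((NOT (P AND T)) AND (T AND NOT P)) OR ((P AND T) AND NOT (T AND NOT P))
(Biconditional = both true or both false)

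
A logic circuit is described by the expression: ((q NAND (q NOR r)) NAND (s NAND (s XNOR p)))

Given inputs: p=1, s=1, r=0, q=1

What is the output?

Substituting: ((1 NAND (1 NOR 0)) NAND (1 NAND (1 XNOR 1)))
= 1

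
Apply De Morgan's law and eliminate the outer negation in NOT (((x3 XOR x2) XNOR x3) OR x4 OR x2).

NOT ((x3 XOR x2) XNOR x3) AND NOT x4 AND NOT x2
De Morgan's: NOT(OR of terms) = AND of negations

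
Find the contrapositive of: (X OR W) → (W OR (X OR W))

Contrapositive: NOT (W OR (X OR W)) → NOT (X OR W)
Note: A statement and its contrapositive are logically equivalent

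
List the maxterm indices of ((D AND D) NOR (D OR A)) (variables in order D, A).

ΠM(1, 2, 3) = (D OR NOT A) AND (NOT D OR A) AND (NOT D OR NOT A)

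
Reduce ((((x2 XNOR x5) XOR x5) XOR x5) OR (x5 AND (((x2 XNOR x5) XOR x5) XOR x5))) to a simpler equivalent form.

By absorption (E OR (E AND v) = E) then XOR self-cancellation ((E XOR v) XOR v = E):
= (x2 XNOR x5)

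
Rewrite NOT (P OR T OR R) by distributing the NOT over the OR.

NOT P AND NOT T AND NOT R
De Morgan's: NOT(OR of terms) = AND of negations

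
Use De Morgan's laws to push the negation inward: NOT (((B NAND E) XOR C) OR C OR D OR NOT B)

NOT ((B NAND E) XOR C) AND NOT C AND NOT D AND B
De Morgan's: NOT(OR of terms) = AND of negations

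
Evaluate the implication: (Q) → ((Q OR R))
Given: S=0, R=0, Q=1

Antecedent (Q) = 1; consequent ((Q OR R)) = 1.
1 → 1 = 1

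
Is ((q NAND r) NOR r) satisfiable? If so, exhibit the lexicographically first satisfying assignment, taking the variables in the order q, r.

UNSATISFIABLE - no assignment makes this expression true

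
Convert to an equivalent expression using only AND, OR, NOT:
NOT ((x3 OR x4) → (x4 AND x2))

(x3 OR x4) AND NOT (x4 AND x2)
(Negated implication: NOT(A → B) = A AND NOT B)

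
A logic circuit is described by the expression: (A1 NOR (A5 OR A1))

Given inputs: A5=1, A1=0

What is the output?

Substituting: (0 NOR (1 OR 0))
= 0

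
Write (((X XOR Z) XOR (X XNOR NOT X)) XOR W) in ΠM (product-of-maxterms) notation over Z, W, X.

ΠM(0, 3, 5, 6) = (Z OR W OR X) AND (Z OR NOT W OR NOT X) AND (NOT Z OR W OR NOT X) AND (NOT Z OR NOT W OR X)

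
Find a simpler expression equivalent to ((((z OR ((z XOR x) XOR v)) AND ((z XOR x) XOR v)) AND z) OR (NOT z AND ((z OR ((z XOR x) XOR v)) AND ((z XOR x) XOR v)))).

By distribution ((E AND v) OR (E AND NOT v) = E) then absorption (E AND (E OR v) = E):
= ((z XOR x) XOR v)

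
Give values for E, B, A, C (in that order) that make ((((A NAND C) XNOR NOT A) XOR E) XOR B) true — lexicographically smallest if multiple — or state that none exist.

E=0, B=0, A=0, C=0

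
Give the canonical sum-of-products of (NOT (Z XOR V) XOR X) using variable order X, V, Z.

Σm(0, 3, 5, 6) = (NOT X AND NOT V AND NOT Z) OR (NOT X AND V AND Z) OR (X AND NOT V AND Z) OR (X AND V AND NOT Z)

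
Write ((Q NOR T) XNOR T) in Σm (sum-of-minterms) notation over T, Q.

Σm(1) = (NOT T AND Q)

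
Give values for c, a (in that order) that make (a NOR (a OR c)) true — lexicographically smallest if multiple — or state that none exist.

c=0, a=0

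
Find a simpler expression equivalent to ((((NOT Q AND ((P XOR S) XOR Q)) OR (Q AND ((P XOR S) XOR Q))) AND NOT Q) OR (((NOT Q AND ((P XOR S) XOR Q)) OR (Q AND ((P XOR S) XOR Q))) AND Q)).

By distribution ((E AND v) OR (E AND NOT v) = E) then distribution ((E AND v) OR (E AND NOT v) = E):
= ((P XOR S) XOR Q)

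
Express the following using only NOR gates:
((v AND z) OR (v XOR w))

((((v NOR v) NOR (z NOR z)) NOR ((((v NOR w) NOR (v NOR w)) NOR ((v NOR w) NOR (v NOR w))) NOR ((((v NOR v) NOR (w NOR w)) NOR ((v NOR v) NOR (w NOR w))) NOR (((v NOR v) NOR (w NOR w)) NOR ((v NOR v) NOR (w NOR w)))))) NOR (((v NOR v) NOR (z NOR z)) NOR ((((v NOR w) NOR (v NOR w)) NOR ((v NOR w) NOR (v NOR w))) NOR ((((v NOR v) NOR (w NOR w)) NOR ((v NOR v) NOR (w NOR w))) NOR (((v NOR v) NOR (w NOR w)) NOR ((v NOR v) NOR (w NOR w)))))))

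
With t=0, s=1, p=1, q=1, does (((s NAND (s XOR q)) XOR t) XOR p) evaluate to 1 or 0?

Substituting: (((1 NAND (1 XOR 1)) XOR 0) XOR 1)
= 0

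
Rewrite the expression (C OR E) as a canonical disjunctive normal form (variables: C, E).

(NOT C AND E) OR (C AND NOT E) OR (C AND E)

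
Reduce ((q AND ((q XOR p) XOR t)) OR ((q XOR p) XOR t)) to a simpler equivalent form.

By absorption (E OR (E AND v) = E):
= ((q XOR p) XOR t)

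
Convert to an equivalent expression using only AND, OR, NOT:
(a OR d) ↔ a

((a OR d) AND a) OR (NOT (a OR d) AND NOT a)
(Biconditional = both true or both false)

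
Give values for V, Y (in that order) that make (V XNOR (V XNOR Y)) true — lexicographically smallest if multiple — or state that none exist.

V=0, Y=1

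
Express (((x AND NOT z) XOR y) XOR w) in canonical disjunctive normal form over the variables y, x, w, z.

(NOT y AND NOT x AND w AND NOT z) OR (NOT y AND NOT x AND w AND z) OR (NOT y AND x AND NOT w AND NOT z) OR (NOT y AND x AND w AND z) OR (y AND NOT x AND NOT w AND NOT z) OR (y AND NOT x AND NOT w AND z) OR (y AND x AND NOT w AND z) OR (y AND x AND w AND NOT z)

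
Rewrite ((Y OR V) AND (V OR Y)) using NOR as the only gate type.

((((Y NOR V) NOR (Y NOR V)) NOR ((Y NOR V) NOR (Y NOR V))) NOR (((V NOR Y) NOR (V NOR Y)) NOR ((V NOR Y) NOR (V NOR Y))))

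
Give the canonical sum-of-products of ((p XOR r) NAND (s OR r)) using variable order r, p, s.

Σm(0, 1, 2, 6, 7) = (NOT r AND NOT p AND NOT s) OR (NOT r AND NOT p AND s) OR (NOT r AND p AND NOT s) OR (r AND p AND NOT s) OR (r AND p AND s)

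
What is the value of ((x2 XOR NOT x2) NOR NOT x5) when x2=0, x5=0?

Substituting: ((0 XOR NOT 0) NOR NOT 0)
= 0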